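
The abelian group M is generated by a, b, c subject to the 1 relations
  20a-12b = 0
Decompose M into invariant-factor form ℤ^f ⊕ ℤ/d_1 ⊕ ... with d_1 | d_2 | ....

Answer: M ≅ ℤ^2 ⊕ ℤ/4

Derivation:
rank_ℚ(R)=1; free=3−1=2
SNF(R) diag = [4] → torsion [4]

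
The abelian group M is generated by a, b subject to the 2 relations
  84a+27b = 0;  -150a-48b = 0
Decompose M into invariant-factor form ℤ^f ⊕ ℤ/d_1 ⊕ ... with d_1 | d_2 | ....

Answer: M ≅ ℤ/3 ⊕ ℤ/6

Derivation:
rank_ℚ(R)=2; free=2−2=0
SNF(R) diag = [3, 6] → torsion [3, 6]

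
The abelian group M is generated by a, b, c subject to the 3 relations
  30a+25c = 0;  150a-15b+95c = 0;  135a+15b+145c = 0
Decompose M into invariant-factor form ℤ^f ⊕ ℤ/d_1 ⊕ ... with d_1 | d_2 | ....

rank_ℚ(R)=3; free=3−3=0
SNF(R) diag = [5, 15, 15] → torsion [5, 15, 15]

Answer: M ≅ ℤ/5 ⊕ ℤ/15 ⊕ ℤ/15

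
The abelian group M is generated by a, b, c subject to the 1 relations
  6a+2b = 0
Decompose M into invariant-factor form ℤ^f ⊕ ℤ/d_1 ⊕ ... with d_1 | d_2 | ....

Answer: M ≅ ℤ^2 ⊕ ℤ/2

Derivation:
rank_ℚ(R)=1; free=3−1=2
SNF(R) diag = [2] → torsion [2]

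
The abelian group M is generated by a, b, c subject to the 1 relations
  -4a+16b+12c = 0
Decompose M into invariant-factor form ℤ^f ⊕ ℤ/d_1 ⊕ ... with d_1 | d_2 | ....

Answer: M ≅ ℤ^2 ⊕ ℤ/4

Derivation:
rank_ℚ(R)=1; free=3−1=2
SNF(R) diag = [4] → torsion [4]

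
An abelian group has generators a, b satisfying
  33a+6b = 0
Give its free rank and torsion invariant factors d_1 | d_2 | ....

rank_ℚ(R)=1; free=2−1=1
SNF(R) diag = [3] → torsion [3]

Answer: M ≅ ℤ^1 ⊕ ℤ/3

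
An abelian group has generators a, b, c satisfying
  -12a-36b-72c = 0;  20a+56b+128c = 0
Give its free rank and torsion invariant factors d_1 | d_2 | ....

rank_ℚ(R)=2; free=3−2=1
SNF(R) diag = [4, 12] → torsion [4, 12]

Answer: M ≅ ℤ^1 ⊕ ℤ/4 ⊕ ℤ/12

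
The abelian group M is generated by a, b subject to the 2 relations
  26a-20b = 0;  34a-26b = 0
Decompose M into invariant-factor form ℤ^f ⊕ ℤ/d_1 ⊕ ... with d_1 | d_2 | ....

Answer: M ≅ ℤ/2 ⊕ ℤ/2

Derivation:
rank_ℚ(R)=2; free=2−2=0
SNF(R) diag = [2, 2] → torsion [2, 2]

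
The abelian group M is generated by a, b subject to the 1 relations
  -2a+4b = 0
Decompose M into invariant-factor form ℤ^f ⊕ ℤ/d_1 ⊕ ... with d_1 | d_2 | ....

rank_ℚ(R)=1; free=2−1=1
SNF(R) diag = [2] → torsion [2]

Answer: M ≅ ℤ^1 ⊕ ℤ/2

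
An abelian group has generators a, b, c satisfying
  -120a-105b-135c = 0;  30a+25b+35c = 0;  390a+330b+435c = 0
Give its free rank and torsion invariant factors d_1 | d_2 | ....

rank_ℚ(R)=3; free=3−3=0
SNF(R) diag = [5, 15, 30] → torsion [5, 15, 30]

Answer: M ≅ ℤ/5 ⊕ ℤ/15 ⊕ ℤ/30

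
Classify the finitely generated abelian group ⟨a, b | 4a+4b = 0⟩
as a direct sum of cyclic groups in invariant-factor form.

Answer: M ≅ ℤ^1 ⊕ ℤ/4

Derivation:
rank_ℚ(R)=1; free=2−1=1
SNF(R) diag = [4] → torsion [4]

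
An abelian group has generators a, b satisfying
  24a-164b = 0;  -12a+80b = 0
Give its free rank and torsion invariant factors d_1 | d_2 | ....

rank_ℚ(R)=2; free=2−2=0
SNF(R) diag = [4, 12] → torsion [4, 12]

Answer: M ≅ ℤ/4 ⊕ ℤ/12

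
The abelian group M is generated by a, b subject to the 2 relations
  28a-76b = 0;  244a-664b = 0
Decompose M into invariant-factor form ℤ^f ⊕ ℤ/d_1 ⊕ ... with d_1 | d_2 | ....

Answer: M ≅ ℤ/4 ⊕ ℤ/12

Derivation:
rank_ℚ(R)=2; free=2−2=0
SNF(R) diag = [4, 12] → torsion [4, 12]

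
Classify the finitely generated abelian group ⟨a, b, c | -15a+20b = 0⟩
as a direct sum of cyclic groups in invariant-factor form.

rank_ℚ(R)=1; free=3−1=2
SNF(R) diag = [5] → torsion [5]

Answer: M ≅ ℤ^2 ⊕ ℤ/5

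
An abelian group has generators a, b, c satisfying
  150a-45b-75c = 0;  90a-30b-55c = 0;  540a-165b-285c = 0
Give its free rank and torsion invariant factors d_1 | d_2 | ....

Answer: M ≅ ℤ/5 ⊕ ℤ/15 ⊕ ℤ/30

Derivation:
rank_ℚ(R)=3; free=3−3=0
SNF(R) diag = [5, 15, 30] → torsion [5, 15, 30]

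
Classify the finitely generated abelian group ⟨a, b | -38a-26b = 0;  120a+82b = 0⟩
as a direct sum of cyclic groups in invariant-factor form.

Answer: M ≅ ℤ/2 ⊕ ℤ/2

Derivation:
rank_ℚ(R)=2; free=2−2=0
SNF(R) diag = [2, 2] → torsion [2, 2]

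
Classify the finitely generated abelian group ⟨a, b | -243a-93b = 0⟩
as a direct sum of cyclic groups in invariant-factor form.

rank_ℚ(R)=1; free=2−1=1
SNF(R) diag = [3] → torsion [3]

Answer: M ≅ ℤ^1 ⊕ ℤ/3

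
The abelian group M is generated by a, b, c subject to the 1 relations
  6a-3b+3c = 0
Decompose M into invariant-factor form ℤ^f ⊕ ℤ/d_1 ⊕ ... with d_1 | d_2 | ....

Answer: M ≅ ℤ^2 ⊕ ℤ/3

Derivation:
rank_ℚ(R)=1; free=3−1=2
SNF(R) diag = [3] → torsion [3]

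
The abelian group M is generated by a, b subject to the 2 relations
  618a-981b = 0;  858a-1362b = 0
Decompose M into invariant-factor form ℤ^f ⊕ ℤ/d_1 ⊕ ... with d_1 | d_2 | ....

rank_ℚ(R)=2; free=2−2=0
SNF(R) diag = [3, 6] → torsion [3, 6]

Answer: M ≅ ℤ/3 ⊕ ℤ/6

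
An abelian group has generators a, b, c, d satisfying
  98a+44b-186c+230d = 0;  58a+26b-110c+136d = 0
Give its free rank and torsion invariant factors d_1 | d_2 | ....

Answer: M ≅ ℤ^2 ⊕ ℤ/2 ⊕ ℤ/2

Derivation:
rank_ℚ(R)=2; free=4−2=2
SNF(R) diag = [2, 2] → torsion [2, 2]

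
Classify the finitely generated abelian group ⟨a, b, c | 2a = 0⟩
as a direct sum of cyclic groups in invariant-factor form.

rank_ℚ(R)=1; free=3−1=2
SNF(R) diag = [2] → torsion [2]

Answer: M ≅ ℤ^2 ⊕ ℤ/2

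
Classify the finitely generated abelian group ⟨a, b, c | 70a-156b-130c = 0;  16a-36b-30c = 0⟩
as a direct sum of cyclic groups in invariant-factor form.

Answer: M ≅ ℤ^1 ⊕ ℤ/2 ⊕ ℤ/2

Derivation:
rank_ℚ(R)=2; free=3−2=1
SNF(R) diag = [2, 2] → torsion [2, 2]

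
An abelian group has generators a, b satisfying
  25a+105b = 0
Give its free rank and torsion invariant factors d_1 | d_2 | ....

Answer: M ≅ ℤ^1 ⊕ ℤ/5

Derivation:
rank_ℚ(R)=1; free=2−1=1
SNF(R) diag = [5] → torsion [5]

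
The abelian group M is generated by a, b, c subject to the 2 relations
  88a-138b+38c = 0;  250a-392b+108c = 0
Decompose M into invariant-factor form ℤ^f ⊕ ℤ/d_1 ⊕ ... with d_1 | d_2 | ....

rank_ℚ(R)=2; free=3−2=1
SNF(R) diag = [2, 2] → torsion [2, 2]

Answer: M ≅ ℤ^1 ⊕ ℤ/2 ⊕ ℤ/2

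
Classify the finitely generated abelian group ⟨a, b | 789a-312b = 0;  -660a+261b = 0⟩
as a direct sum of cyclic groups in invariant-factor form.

rank_ℚ(R)=2; free=2−2=0
SNF(R) diag = [3, 3] → torsion [3, 3]

Answer: M ≅ ℤ/3 ⊕ ℤ/3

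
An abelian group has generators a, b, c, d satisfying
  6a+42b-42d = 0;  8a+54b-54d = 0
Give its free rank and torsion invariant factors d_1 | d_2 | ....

rank_ℚ(R)=2; free=4−2=2
SNF(R) diag = [2, 6] → torsion [2, 6]

Answer: M ≅ ℤ^2 ⊕ ℤ/2 ⊕ ℤ/6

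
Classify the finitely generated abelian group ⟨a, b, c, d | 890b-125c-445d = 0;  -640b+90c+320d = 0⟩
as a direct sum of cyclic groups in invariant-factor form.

rank_ℚ(R)=2; free=4−2=2
SNF(R) diag = [5, 10] → torsion [5, 10]

Answer: M ≅ ℤ^2 ⊕ ℤ/5 ⊕ ℤ/10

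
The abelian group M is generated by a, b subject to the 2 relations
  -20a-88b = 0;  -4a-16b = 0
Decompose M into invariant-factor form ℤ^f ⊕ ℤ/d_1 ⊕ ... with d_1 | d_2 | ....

Answer: M ≅ ℤ/4 ⊕ ℤ/8

Derivation:
rank_ℚ(R)=2; free=2−2=0
SNF(R) diag = [4, 8] → torsion [4, 8]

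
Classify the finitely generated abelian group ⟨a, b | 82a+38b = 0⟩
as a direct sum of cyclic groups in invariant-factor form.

Answer: M ≅ ℤ^1 ⊕ ℤ/2

Derivation:
rank_ℚ(R)=1; free=2−1=1
SNF(R) diag = [2] → torsion [2]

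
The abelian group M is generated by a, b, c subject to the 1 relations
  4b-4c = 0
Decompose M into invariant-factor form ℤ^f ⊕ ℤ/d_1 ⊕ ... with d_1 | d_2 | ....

Answer: M ≅ ℤ^2 ⊕ ℤ/4

Derivation:
rank_ℚ(R)=1; free=3−1=2
SNF(R) diag = [4] → torsion [4]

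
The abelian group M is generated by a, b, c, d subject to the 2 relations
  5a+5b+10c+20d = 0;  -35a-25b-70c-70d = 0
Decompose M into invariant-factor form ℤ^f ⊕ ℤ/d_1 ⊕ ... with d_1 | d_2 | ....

rank_ℚ(R)=2; free=4−2=2
SNF(R) diag = [5, 10] → torsion [5, 10]

Answer: M ≅ ℤ^2 ⊕ ℤ/5 ⊕ ℤ/10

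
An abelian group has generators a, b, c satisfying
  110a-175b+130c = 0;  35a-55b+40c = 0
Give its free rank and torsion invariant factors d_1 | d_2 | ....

rank_ℚ(R)=2; free=3−2=1
SNF(R) diag = [5, 15] → torsion [5, 15]

Answer: M ≅ ℤ^1 ⊕ ℤ/5 ⊕ ℤ/15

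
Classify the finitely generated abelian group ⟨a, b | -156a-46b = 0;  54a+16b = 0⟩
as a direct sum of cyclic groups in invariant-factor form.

rank_ℚ(R)=2; free=2−2=0
SNF(R) diag = [2, 6] → torsion [2, 6]

Answer: M ≅ ℤ/2 ⊕ ℤ/6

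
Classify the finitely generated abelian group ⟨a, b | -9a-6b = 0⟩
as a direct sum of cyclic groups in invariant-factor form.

Answer: M ≅ ℤ^1 ⊕ ℤ/3

Derivation:
rank_ℚ(R)=1; free=2−1=1
SNF(R) diag = [3] → torsion [3]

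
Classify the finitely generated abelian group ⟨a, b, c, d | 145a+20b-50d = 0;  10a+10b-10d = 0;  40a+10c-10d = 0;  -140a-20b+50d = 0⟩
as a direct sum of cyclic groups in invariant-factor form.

Answer: M ≅ ℤ/5 ⊕ ℤ/10 ⊕ ℤ/10 ⊕ ℤ/30

Derivation:
rank_ℚ(R)=4; free=4−4=0
SNF(R) diag = [5, 10, 10, 30] → torsion [5, 10, 10, 30]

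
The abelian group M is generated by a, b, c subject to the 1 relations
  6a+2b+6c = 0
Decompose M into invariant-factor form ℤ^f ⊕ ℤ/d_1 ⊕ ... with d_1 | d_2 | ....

rank_ℚ(R)=1; free=3−1=2
SNF(R) diag = [2] → torsion [2]

Answer: M ≅ ℤ^2 ⊕ ℤ/2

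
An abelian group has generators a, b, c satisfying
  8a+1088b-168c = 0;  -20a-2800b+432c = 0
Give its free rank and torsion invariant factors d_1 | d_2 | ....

Answer: M ≅ ℤ^1 ⊕ ℤ/4 ⊕ ℤ/8

Derivation:
rank_ℚ(R)=2; free=3−2=1
SNF(R) diag = [4, 8] → torsion [4, 8]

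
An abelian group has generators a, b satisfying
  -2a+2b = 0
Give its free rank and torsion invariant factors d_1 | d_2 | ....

Answer: M ≅ ℤ^1 ⊕ ℤ/2

Derivation:
rank_ℚ(R)=1; free=2−1=1
SNF(R) diag = [2] → torsion [2]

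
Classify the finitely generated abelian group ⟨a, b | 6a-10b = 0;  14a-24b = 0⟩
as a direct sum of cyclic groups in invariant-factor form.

Answer: M ≅ ℤ/2 ⊕ ℤ/2

Derivation:
rank_ℚ(R)=2; free=2−2=0
SNF(R) diag = [2, 2] → torsion [2, 2]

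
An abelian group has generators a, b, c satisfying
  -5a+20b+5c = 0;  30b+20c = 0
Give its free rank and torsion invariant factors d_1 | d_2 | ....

Answer: M ≅ ℤ^1 ⊕ ℤ/5 ⊕ ℤ/10

Derivation:
rank_ℚ(R)=2; free=3−2=1
SNF(R) diag = [5, 10] → torsion [5, 10]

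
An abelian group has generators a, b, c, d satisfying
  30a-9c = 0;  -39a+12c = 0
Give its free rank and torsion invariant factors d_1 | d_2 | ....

rank_ℚ(R)=2; free=4−2=2
SNF(R) diag = [3, 3] → torsion [3, 3]

Answer: M ≅ ℤ^2 ⊕ ℤ/3 ⊕ ℤ/3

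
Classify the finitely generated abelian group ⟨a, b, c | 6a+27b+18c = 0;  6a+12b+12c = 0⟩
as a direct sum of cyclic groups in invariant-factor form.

rank_ℚ(R)=2; free=3−2=1
SNF(R) diag = [3, 6] → torsion [3, 6]

Answer: M ≅ ℤ^1 ⊕ ℤ/3 ⊕ ℤ/6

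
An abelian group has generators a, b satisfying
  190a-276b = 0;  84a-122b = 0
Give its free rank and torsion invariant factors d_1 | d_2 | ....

rank_ℚ(R)=2; free=2−2=0
SNF(R) diag = [2, 2] → torsion [2, 2]

Answer: M ≅ ℤ/2 ⊕ ℤ/2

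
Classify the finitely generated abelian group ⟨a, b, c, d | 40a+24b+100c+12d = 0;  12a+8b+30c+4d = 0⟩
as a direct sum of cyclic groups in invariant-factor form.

rank_ℚ(R)=2; free=4−2=2
SNF(R) diag = [2, 4] → torsion [2, 4]

Answer: M ≅ ℤ^2 ⊕ ℤ/2 ⊕ ℤ/4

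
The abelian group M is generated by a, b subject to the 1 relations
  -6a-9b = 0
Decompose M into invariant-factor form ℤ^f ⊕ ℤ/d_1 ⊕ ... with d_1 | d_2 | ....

rank_ℚ(R)=1; free=2−1=1
SNF(R) diag = [3] → torsion [3]

Answer: M ≅ ℤ^1 ⊕ ℤ/3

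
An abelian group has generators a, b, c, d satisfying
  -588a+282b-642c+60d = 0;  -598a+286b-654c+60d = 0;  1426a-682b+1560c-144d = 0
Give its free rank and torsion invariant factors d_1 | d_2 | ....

rank_ℚ(R)=3; free=4−3=1
SNF(R) diag = [2, 6, 18] → torsion [2, 6, 18]

Answer: M ≅ ℤ^1 ⊕ ℤ/2 ⊕ ℤ/6 ⊕ ℤ/18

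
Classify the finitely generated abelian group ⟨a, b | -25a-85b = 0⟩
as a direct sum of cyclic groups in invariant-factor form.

Answer: M ≅ ℤ^1 ⊕ ℤ/5

Derivation:
rank_ℚ(R)=1; free=2−1=1
SNF(R) diag = [5] → torsion [5]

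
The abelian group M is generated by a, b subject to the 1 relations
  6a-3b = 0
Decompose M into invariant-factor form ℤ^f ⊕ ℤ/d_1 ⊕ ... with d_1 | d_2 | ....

rank_ℚ(R)=1; free=2−1=1
SNF(R) diag = [3] → torsion [3]

Answer: M ≅ ℤ^1 ⊕ ℤ/3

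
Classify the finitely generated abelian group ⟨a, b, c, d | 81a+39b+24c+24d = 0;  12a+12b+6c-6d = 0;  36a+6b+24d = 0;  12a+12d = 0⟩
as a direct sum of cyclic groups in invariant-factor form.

Answer: M ≅ ℤ/3 ⊕ ℤ/6 ⊕ ℤ/6 ⊕ ℤ/12

Derivation:
rank_ℚ(R)=4; free=4−4=0
SNF(R) diag = [3, 6, 6, 12] → torsion [3, 6, 6, 12]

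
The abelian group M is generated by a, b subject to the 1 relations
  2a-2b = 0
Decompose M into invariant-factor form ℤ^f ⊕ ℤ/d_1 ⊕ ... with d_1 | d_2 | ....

rank_ℚ(R)=1; free=2−1=1
SNF(R) diag = [2] → torsion [2]

Answer: M ≅ ℤ^1 ⊕ ℤ/2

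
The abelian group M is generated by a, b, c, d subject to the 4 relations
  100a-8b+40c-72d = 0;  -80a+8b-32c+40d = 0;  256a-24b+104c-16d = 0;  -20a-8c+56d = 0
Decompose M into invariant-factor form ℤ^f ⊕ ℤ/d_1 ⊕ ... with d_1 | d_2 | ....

Answer: M ≅ ℤ/4 ⊕ ℤ/8 ⊕ ℤ/8 ⊕ ℤ/24

Derivation:
rank_ℚ(R)=4; free=4−4=0
SNF(R) diag = [4, 8, 8, 24] → torsion [4, 8, 8, 24]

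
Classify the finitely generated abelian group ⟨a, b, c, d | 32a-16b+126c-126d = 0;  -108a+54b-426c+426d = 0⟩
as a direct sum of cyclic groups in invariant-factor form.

Answer: M ≅ ℤ^2 ⊕ ℤ/2 ⊕ ℤ/6

Derivation:
rank_ℚ(R)=2; free=4−2=2
SNF(R) diag = [2, 6] → torsion [2, 6]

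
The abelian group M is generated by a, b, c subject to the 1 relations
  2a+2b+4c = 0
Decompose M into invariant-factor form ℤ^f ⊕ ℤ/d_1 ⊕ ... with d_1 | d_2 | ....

Answer: M ≅ ℤ^2 ⊕ ℤ/2

Derivation:
rank_ℚ(R)=1; free=3−1=2
SNF(R) diag = [2] → torsion [2]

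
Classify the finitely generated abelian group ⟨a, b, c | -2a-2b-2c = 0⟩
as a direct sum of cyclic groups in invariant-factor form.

rank_ℚ(R)=1; free=3−1=2
SNF(R) diag = [2] → torsion [2]

Answer: M ≅ ℤ^2 ⊕ ℤ/2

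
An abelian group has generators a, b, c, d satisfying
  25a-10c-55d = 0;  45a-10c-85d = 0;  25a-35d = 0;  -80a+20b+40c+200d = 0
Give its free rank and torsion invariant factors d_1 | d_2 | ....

Answer: M ≅ ℤ/5 ⊕ ℤ/10 ⊕ ℤ/10 ⊕ ℤ/20

Derivation:
rank_ℚ(R)=4; free=4−4=0
SNF(R) diag = [5, 10, 10, 20] → torsion [5, 10, 10, 20]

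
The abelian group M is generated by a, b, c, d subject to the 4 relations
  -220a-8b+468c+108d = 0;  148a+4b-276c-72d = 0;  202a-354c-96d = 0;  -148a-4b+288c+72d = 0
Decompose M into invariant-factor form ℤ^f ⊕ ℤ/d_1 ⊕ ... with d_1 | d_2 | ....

Answer: M ≅ ℤ/2 ⊕ ℤ/4 ⊕ ℤ/12 ⊕ ℤ/12

Derivation:
rank_ℚ(R)=4; free=4−4=0
SNF(R) diag = [2, 4, 12, 12] → torsion [2, 4, 12, 12]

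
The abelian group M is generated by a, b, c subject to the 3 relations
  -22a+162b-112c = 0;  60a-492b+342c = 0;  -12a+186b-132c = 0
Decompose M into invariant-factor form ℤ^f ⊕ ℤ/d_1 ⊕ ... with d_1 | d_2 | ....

rank_ℚ(R)=3; free=3−3=0
SNF(R) diag = [2, 6, 18] → torsion [2, 6, 18]

Answer: M ≅ ℤ/2 ⊕ ℤ/6 ⊕ ℤ/18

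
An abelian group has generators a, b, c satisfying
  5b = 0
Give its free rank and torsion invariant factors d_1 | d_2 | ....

Answer: M ≅ ℤ^2 ⊕ ℤ/5

Derivation:
rank_ℚ(R)=1; free=3−1=2
SNF(R) diag = [5] → torsion [5]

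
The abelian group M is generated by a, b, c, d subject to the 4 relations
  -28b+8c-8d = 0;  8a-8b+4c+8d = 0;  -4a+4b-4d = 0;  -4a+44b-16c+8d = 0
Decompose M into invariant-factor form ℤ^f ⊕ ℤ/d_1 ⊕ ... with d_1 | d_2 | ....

Answer: M ≅ ℤ/4 ⊕ ℤ/4 ⊕ ℤ/4 ⊕ ℤ/4

Derivation:
rank_ℚ(R)=4; free=4−4=0
SNF(R) diag = [4, 4, 4, 4] → torsion [4, 4, 4, 4]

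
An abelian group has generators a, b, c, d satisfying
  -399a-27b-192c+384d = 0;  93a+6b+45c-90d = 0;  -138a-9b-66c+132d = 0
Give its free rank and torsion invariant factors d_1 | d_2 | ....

rank_ℚ(R)=3; free=4−3=1
SNF(R) diag = [3, 3, 9] → torsion [3, 3, 9]

Answer: M ≅ ℤ^1 ⊕ ℤ/3 ⊕ ℤ/3 ⊕ ℤ/9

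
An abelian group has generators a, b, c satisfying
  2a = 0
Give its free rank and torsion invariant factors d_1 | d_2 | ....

Answer: M ≅ ℤ^2 ⊕ ℤ/2

Derivation:
rank_ℚ(R)=1; free=3−1=2
SNF(R) diag = [2] → torsion [2]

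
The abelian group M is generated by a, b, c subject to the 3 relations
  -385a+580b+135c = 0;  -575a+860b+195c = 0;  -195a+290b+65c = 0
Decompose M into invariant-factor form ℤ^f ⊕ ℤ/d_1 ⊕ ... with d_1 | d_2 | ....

rank_ℚ(R)=3; free=3−3=0
SNF(R) diag = [5, 10, 30] → torsion [5, 10, 30]

Answer: M ≅ ℤ/5 ⊕ ℤ/10 ⊕ ℤ/30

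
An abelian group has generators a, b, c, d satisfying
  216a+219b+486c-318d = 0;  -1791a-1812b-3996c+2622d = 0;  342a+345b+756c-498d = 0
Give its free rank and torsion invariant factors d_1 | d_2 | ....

Answer: M ≅ ℤ^1 ⊕ ℤ/3 ⊕ ℤ/9 ⊕ ℤ/18

Derivation:
rank_ℚ(R)=3; free=4−3=1
SNF(R) diag = [3, 9, 18] → torsion [3, 9, 18]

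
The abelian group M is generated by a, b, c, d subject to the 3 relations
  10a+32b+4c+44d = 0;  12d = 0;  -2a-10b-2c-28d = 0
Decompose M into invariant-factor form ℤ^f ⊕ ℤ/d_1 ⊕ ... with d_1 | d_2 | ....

Answer: M ≅ ℤ^1 ⊕ ℤ/2 ⊕ ℤ/6 ⊕ ℤ/12

Derivation:
rank_ℚ(R)=3; free=4−3=1
SNF(R) diag = [2, 6, 12] → torsion [2, 6, 12]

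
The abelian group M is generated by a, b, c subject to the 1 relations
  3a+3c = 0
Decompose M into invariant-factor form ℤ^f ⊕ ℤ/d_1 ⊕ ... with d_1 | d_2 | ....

Answer: M ≅ ℤ^2 ⊕ ℤ/3

Derivation:
rank_ℚ(R)=1; free=3−1=2
SNF(R) diag = [3] → torsion [3]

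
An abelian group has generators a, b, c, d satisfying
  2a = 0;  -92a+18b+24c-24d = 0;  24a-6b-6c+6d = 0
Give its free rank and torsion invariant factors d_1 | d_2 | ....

rank_ℚ(R)=3; free=4−3=1
SNF(R) diag = [2, 6, 6] → torsion [2, 6, 6]

Answer: M ≅ ℤ^1 ⊕ ℤ/2 ⊕ ℤ/6 ⊕ ℤ/6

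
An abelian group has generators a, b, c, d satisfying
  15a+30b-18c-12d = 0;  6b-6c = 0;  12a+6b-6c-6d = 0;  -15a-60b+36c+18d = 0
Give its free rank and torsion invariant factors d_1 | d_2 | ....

Answer: M ≅ ℤ/3 ⊕ ℤ/6 ⊕ ℤ/6 ⊕ ℤ/12

Derivation:
rank_ℚ(R)=4; free=4−4=0
SNF(R) diag = [3, 6, 6, 12] → torsion [3, 6, 6, 12]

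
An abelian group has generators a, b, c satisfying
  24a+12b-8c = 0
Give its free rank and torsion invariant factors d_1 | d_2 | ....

rank_ℚ(R)=1; free=3−1=2
SNF(R) diag = [4] → torsion [4]

Answer: M ≅ ℤ^2 ⊕ ℤ/4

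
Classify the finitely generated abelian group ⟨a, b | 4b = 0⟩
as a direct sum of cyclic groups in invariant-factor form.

rank_ℚ(R)=1; free=2−1=1
SNF(R) diag = [4] → torsion [4]

Answer: M ≅ ℤ^1 ⊕ ℤ/4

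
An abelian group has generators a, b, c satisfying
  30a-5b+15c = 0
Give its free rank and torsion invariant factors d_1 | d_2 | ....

rank_ℚ(R)=1; free=3−1=2
SNF(R) diag = [5] → torsion [5]

Answer: M ≅ ℤ^2 ⊕ ℤ/5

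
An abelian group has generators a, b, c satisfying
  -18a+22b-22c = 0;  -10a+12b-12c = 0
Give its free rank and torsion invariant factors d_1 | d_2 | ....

rank_ℚ(R)=2; free=3−2=1
SNF(R) diag = [2, 2] → torsion [2, 2]

Answer: M ≅ ℤ^1 ⊕ ℤ/2 ⊕ ℤ/2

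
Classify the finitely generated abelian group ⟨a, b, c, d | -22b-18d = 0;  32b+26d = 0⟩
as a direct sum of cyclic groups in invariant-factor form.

rank_ℚ(R)=2; free=4−2=2
SNF(R) diag = [2, 2] → torsion [2, 2]

Answer: M ≅ ℤ^2 ⊕ ℤ/2 ⊕ ℤ/2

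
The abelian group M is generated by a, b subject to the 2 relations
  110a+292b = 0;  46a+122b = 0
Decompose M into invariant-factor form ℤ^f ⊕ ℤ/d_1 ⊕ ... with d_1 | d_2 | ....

rank_ℚ(R)=2; free=2−2=0
SNF(R) diag = [2, 6] → torsion [2, 6]

Answer: M ≅ ℤ/2 ⊕ ℤ/6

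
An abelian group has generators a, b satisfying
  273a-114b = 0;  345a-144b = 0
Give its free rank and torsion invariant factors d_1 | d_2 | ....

Answer: M ≅ ℤ/3 ⊕ ℤ/6

Derivation:
rank_ℚ(R)=2; free=2−2=0
SNF(R) diag = [3, 6] → torsion [3, 6]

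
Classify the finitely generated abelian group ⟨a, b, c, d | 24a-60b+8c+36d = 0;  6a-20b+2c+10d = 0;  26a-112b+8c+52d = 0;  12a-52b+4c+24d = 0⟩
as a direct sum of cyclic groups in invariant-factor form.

rank_ℚ(R)=4; free=4−4=0
SNF(R) diag = [2, 2, 4, 8] → torsion [2, 2, 4, 8]

Answer: M ≅ ℤ/2 ⊕ ℤ/2 ⊕ ℤ/4 ⊕ ℤ/8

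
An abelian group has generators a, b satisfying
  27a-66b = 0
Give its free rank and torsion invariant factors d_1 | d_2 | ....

Answer: M ≅ ℤ^1 ⊕ ℤ/3

Derivation:
rank_ℚ(R)=1; free=2−1=1
SNF(R) diag = [3] → torsion [3]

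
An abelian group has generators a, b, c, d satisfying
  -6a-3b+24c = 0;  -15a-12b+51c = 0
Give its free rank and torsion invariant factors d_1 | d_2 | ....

Answer: M ≅ ℤ^2 ⊕ ℤ/3 ⊕ ℤ/9

Derivation:
rank_ℚ(R)=2; free=4−2=2
SNF(R) diag = [3, 9] → torsion [3, 9]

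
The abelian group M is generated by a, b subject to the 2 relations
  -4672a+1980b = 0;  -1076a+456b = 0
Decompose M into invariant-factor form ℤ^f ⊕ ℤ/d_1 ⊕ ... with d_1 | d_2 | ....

Answer: M ≅ ℤ/4 ⊕ ℤ/12

Derivation:
rank_ℚ(R)=2; free=2−2=0
SNF(R) diag = [4, 12] → torsion [4, 12]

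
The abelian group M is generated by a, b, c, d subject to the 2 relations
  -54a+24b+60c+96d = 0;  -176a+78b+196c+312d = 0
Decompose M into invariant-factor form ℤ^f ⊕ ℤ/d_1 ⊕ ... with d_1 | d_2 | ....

Answer: M ≅ ℤ^2 ⊕ ℤ/2 ⊕ ℤ/6

Derivation:
rank_ℚ(R)=2; free=4−2=2
SNF(R) diag = [2, 6] → torsion [2, 6]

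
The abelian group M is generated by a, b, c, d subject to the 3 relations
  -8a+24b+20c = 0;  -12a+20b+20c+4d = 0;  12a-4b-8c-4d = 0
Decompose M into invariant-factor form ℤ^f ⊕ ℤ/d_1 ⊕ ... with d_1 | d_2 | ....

rank_ℚ(R)=3; free=4−3=1
SNF(R) diag = [4, 4, 8] → torsion [4, 4, 8]

Answer: M ≅ ℤ^1 ⊕ ℤ/4 ⊕ ℤ/4 ⊕ ℤ/8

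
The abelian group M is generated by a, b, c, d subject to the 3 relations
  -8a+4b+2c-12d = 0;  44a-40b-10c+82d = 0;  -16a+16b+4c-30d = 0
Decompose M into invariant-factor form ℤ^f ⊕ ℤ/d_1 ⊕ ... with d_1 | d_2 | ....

Answer: M ≅ ℤ^1 ⊕ ℤ/2 ⊕ ℤ/2 ⊕ ℤ/4

Derivation:
rank_ℚ(R)=3; free=4−3=1
SNF(R) diag = [2, 2, 4] → torsion [2, 2, 4]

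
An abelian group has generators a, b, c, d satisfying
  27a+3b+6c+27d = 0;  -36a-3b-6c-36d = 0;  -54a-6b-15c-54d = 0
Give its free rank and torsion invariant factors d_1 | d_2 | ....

rank_ℚ(R)=3; free=4−3=1
SNF(R) diag = [3, 3, 9] → torsion [3, 3, 9]

Answer: M ≅ ℤ^1 ⊕ ℤ/3 ⊕ ℤ/3 ⊕ ℤ/9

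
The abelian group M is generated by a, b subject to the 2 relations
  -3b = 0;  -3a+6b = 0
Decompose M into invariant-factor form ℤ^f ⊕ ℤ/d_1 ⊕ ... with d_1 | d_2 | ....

Answer: M ≅ ℤ/3 ⊕ ℤ/3

Derivation:
rank_ℚ(R)=2; free=2−2=0
SNF(R) diag = [3, 3] → torsion [3, 3]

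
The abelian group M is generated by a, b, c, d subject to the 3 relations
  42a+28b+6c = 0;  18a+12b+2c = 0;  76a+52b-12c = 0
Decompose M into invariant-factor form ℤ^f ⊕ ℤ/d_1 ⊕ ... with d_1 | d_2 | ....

rank_ℚ(R)=3; free=4−3=1
SNF(R) diag = [2, 4, 4] → torsion [2, 4, 4]

Answer: M ≅ ℤ^1 ⊕ ℤ/2 ⊕ ℤ/4 ⊕ ℤ/4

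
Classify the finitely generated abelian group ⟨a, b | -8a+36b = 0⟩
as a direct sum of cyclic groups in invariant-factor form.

rank_ℚ(R)=1; free=2−1=1
SNF(R) diag = [4] → torsion [4]

Answer: M ≅ ℤ^1 ⊕ ℤ/4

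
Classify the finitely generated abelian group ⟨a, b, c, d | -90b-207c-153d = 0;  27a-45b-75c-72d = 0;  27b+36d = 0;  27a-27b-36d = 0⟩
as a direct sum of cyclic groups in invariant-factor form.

rank_ℚ(R)=4; free=4−4=0
SNF(R) diag = [3, 9, 9, 27] → torsion [3, 9, 9, 27]

Answer: M ≅ ℤ/3 ⊕ ℤ/9 ⊕ ℤ/9 ⊕ ℤ/27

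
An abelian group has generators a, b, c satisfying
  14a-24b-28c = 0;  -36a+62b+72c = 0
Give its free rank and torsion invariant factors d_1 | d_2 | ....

Answer: M ≅ ℤ^1 ⊕ ℤ/2 ⊕ ℤ/2

Derivation:
rank_ℚ(R)=2; free=3−2=1
SNF(R) diag = [2, 2] → torsion [2, 2]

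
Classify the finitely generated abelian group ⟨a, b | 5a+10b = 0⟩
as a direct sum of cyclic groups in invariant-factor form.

Answer: M ≅ ℤ^1 ⊕ ℤ/5

Derivation:
rank_ℚ(R)=1; free=2−1=1
SNF(R) diag = [5] → torsion [5]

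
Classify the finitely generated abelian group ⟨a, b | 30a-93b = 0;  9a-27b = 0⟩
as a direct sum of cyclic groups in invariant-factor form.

rank_ℚ(R)=2; free=2−2=0
SNF(R) diag = [3, 9] → torsion [3, 9]

Answer: M ≅ ℤ/3 ⊕ ℤ/9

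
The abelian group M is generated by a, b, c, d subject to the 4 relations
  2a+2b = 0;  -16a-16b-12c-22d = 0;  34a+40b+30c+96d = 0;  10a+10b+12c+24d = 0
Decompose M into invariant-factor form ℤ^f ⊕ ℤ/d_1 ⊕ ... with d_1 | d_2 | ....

Answer: M ≅ ℤ/2 ⊕ ℤ/2 ⊕ ℤ/6 ⊕ ℤ/12

Derivation:
rank_ℚ(R)=4; free=4−4=0
SNF(R) diag = [2, 2, 6, 12] → torsion [2, 2, 6, 12]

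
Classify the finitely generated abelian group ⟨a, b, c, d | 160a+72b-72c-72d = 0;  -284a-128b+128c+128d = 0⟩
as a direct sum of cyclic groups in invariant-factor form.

rank_ℚ(R)=2; free=4−2=2
SNF(R) diag = [4, 8] → torsion [4, 8]

Answer: M ≅ ℤ^2 ⊕ ℤ/4 ⊕ ℤ/8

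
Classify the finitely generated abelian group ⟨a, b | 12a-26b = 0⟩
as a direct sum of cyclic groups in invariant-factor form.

rank_ℚ(R)=1; free=2−1=1
SNF(R) diag = [2] → torsion [2]

Answer: M ≅ ℤ^1 ⊕ ℤ/2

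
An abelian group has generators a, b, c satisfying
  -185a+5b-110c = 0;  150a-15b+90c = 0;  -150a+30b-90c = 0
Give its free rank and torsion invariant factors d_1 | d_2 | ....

rank_ℚ(R)=3; free=3−3=0
SNF(R) diag = [5, 15, 30] → torsion [5, 15, 30]

Answer: M ≅ ℤ/5 ⊕ ℤ/15 ⊕ ℤ/30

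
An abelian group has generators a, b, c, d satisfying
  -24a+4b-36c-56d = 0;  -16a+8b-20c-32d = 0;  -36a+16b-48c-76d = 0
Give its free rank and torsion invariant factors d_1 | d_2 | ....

Answer: M ≅ ℤ^1 ⊕ ℤ/4 ⊕ ℤ/4 ⊕ ℤ/4

Derivation:
rank_ℚ(R)=3; free=4−3=1
SNF(R) diag = [4, 4, 4] → torsion [4, 4, 4]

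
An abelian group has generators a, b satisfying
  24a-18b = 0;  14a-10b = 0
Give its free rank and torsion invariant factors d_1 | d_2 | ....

rank_ℚ(R)=2; free=2−2=0
SNF(R) diag = [2, 6] → torsion [2, 6]

Answer: M ≅ ℤ/2 ⊕ ℤ/6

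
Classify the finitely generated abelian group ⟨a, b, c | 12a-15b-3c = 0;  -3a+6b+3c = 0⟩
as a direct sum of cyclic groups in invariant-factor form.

Answer: M ≅ ℤ^1 ⊕ ℤ/3 ⊕ ℤ/9

Derivation:
rank_ℚ(R)=2; free=3−2=1
SNF(R) diag = [3, 9] → torsion [3, 9]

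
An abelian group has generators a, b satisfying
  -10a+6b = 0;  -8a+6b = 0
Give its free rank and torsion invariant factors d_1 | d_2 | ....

rank_ℚ(R)=2; free=2−2=0
SNF(R) diag = [2, 6] → torsion [2, 6]

Answer: M ≅ ℤ/2 ⊕ ℤ/6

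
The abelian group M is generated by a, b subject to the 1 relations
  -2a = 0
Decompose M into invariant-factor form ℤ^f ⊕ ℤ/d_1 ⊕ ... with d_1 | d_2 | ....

rank_ℚ(R)=1; free=2−1=1
SNF(R) diag = [2] → torsion [2]

Answer: M ≅ ℤ^1 ⊕ ℤ/2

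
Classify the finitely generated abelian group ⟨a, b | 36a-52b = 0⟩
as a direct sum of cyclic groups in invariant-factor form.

Answer: M ≅ ℤ^1 ⊕ ℤ/4

Derivation:
rank_ℚ(R)=1; free=2−1=1
SNF(R) diag = [4] → torsion [4]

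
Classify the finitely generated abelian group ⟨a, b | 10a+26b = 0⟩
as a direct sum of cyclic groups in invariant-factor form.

rank_ℚ(R)=1; free=2−1=1
SNF(R) diag = [2] → torsion [2]

Answer: M ≅ ℤ^1 ⊕ ℤ/2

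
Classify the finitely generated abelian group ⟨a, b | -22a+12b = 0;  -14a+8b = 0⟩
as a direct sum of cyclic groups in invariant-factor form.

rank_ℚ(R)=2; free=2−2=0
SNF(R) diag = [2, 4] → torsion [2, 4]

Answer: M ≅ ℤ/2 ⊕ ℤ/4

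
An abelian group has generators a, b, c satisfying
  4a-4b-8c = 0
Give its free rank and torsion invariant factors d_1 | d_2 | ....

Answer: M ≅ ℤ^2 ⊕ ℤ/4

Derivation:
rank_ℚ(R)=1; free=3−1=2
SNF(R) diag = [4] → torsion [4]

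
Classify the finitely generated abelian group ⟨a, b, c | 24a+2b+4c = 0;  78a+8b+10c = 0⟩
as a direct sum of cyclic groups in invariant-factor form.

rank_ℚ(R)=2; free=3−2=1
SNF(R) diag = [2, 6] → torsion [2, 6]

Answer: M ≅ ℤ^1 ⊕ ℤ/2 ⊕ ℤ/6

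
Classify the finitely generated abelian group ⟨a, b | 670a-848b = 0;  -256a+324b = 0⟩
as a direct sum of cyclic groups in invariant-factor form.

rank_ℚ(R)=2; free=2−2=0
SNF(R) diag = [2, 4] → torsion [2, 4]

Answer: M ≅ ℤ/2 ⊕ ℤ/4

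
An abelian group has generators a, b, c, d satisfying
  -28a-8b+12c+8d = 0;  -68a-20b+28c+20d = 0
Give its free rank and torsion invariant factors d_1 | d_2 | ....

rank_ℚ(R)=2; free=4−2=2
SNF(R) diag = [4, 4] → torsion [4, 4]

Answer: M ≅ ℤ^2 ⊕ ℤ/4 ⊕ ℤ/4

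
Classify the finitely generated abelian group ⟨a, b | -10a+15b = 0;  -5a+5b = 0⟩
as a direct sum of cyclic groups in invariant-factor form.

rank_ℚ(R)=2; free=2−2=0
SNF(R) diag = [5, 5] → torsion [5, 5]

Answer: M ≅ ℤ/5 ⊕ ℤ/5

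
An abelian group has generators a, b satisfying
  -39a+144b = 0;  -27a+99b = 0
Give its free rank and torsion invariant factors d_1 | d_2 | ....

Answer: M ≅ ℤ/3 ⊕ ℤ/9

Derivation:
rank_ℚ(R)=2; free=2−2=0
SNF(R) diag = [3, 9] → torsion [3, 9]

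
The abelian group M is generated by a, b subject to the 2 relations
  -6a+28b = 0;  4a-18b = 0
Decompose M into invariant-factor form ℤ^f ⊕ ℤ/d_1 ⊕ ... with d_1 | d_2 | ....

Answer: M ≅ ℤ/2 ⊕ ℤ/2

Derivation:
rank_ℚ(R)=2; free=2−2=0
SNF(R) diag = [2, 2] → torsion [2, 2]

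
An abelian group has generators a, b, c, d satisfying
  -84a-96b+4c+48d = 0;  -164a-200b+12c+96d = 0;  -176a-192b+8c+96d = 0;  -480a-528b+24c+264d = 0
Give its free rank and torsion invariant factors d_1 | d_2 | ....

rank_ℚ(R)=4; free=4−4=0
SNF(R) diag = [4, 8, 8, 24] → torsion [4, 8, 8, 24]

Answer: M ≅ ℤ/4 ⊕ ℤ/8 ⊕ ℤ/8 ⊕ ℤ/24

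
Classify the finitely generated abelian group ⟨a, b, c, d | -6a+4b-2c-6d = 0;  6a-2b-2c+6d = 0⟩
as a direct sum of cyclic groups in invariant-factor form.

rank_ℚ(R)=2; free=4−2=2
SNF(R) diag = [2, 6] → torsion [2, 6]

Answer: M ≅ ℤ^2 ⊕ ℤ/2 ⊕ ℤ/6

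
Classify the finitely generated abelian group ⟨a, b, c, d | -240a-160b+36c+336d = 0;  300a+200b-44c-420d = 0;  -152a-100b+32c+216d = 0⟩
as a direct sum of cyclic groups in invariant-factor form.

rank_ℚ(R)=3; free=4−3=1
SNF(R) diag = [4, 4, 4] → torsion [4, 4, 4]

Answer: M ≅ ℤ^1 ⊕ ℤ/4 ⊕ ℤ/4 ⊕ ℤ/4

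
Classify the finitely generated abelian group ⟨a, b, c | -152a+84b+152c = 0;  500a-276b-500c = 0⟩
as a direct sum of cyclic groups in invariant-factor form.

rank_ℚ(R)=2; free=3−2=1
SNF(R) diag = [4, 12] → torsion [4, 12]

Answer: M ≅ ℤ^1 ⊕ ℤ/4 ⊕ ℤ/12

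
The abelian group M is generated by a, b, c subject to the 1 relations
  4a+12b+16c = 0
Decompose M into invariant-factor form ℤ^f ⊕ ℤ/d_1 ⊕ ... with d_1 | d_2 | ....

Answer: M ≅ ℤ^2 ⊕ ℤ/4

Derivation:
rank_ℚ(R)=1; free=3−1=2
SNF(R) diag = [4] → torsion [4]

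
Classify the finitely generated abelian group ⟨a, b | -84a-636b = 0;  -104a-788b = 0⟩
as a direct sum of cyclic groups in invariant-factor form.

Answer: M ≅ ℤ/4 ⊕ ℤ/12

Derivation:
rank_ℚ(R)=2; free=2−2=0
SNF(R) diag = [4, 12] → torsion [4, 12]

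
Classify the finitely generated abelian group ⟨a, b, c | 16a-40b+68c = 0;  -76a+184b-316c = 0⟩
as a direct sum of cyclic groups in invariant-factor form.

rank_ℚ(R)=2; free=3−2=1
SNF(R) diag = [4, 4] → torsion [4, 4]

Answer: M ≅ ℤ^1 ⊕ ℤ/4 ⊕ ℤ/4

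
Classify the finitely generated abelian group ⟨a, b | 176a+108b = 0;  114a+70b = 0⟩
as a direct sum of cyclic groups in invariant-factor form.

Answer: M ≅ ℤ/2 ⊕ ℤ/4

Derivation:
rank_ℚ(R)=2; free=2−2=0
SNF(R) diag = [2, 4] → torsion [2, 4]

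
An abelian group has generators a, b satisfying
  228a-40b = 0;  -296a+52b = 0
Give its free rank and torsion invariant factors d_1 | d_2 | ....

Answer: M ≅ ℤ/4 ⊕ ℤ/4

Derivation:
rank_ℚ(R)=2; free=2−2=0
SNF(R) diag = [4, 4] → torsion [4, 4]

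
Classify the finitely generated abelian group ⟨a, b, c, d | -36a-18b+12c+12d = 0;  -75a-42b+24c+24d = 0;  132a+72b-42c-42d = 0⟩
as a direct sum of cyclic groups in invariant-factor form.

rank_ℚ(R)=3; free=4−3=1
SNF(R) diag = [3, 6, 6] → torsion [3, 6, 6]

Answer: M ≅ ℤ^1 ⊕ ℤ/3 ⊕ ℤ/6 ⊕ ℤ/6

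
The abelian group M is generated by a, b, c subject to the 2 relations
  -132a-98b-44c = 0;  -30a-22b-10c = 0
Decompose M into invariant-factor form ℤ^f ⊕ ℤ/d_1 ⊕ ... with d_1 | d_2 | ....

rank_ℚ(R)=2; free=3−2=1
SNF(R) diag = [2, 6] → torsion [2, 6]

Answer: M ≅ ℤ^1 ⊕ ℤ/2 ⊕ ℤ/6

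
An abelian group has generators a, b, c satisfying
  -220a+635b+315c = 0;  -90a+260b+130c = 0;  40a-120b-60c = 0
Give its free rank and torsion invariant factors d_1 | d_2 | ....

rank_ℚ(R)=3; free=3−3=0
SNF(R) diag = [5, 10, 20] → torsion [5, 10, 20]

Answer: M ≅ ℤ/5 ⊕ ℤ/10 ⊕ ℤ/20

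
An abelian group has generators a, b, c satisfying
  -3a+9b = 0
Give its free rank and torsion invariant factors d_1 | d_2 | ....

Answer: M ≅ ℤ^2 ⊕ ℤ/3

Derivation:
rank_ℚ(R)=1; free=3−1=2
SNF(R) diag = [3] → torsion [3]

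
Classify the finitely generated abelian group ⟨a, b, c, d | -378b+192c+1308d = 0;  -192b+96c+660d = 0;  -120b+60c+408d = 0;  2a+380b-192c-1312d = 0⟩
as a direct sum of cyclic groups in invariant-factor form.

rank_ℚ(R)=4; free=4−4=0
SNF(R) diag = [2, 6, 12, 36] → torsion [2, 6, 12, 36]

Answer: M ≅ ℤ/2 ⊕ ℤ/6 ⊕ ℤ/12 ⊕ ℤ/36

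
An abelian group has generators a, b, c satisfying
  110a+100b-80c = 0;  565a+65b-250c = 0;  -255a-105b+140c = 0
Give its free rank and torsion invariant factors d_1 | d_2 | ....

Answer: M ≅ ℤ/5 ⊕ ℤ/10 ⊕ ℤ/30

Derivation:
rank_ℚ(R)=3; free=3−3=0
SNF(R) diag = [5, 10, 30] → torsion [5, 10, 30]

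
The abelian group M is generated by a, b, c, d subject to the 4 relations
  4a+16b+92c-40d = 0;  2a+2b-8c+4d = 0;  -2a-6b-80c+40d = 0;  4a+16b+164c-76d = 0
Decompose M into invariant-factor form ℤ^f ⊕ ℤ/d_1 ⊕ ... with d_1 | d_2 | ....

rank_ℚ(R)=4; free=4−4=0
SNF(R) diag = [2, 4, 12, 36] → torsion [2, 4, 12, 36]

Answer: M ≅ ℤ/2 ⊕ ℤ/4 ⊕ ℤ/12 ⊕ ℤ/36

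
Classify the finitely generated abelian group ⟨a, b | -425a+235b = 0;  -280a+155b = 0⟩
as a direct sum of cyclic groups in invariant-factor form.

rank_ℚ(R)=2; free=2−2=0
SNF(R) diag = [5, 15] → torsion [5, 15]

Answer: M ≅ ℤ/5 ⊕ ℤ/15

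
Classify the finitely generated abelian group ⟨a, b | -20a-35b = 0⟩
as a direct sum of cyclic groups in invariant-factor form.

Answer: M ≅ ℤ^1 ⊕ ℤ/5

Derivation:
rank_ℚ(R)=1; free=2−1=1
SNF(R) diag = [5] → torsion [5]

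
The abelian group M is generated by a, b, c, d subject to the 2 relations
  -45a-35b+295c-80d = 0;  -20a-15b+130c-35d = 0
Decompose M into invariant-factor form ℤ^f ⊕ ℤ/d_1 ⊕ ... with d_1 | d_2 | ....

Answer: M ≅ ℤ^2 ⊕ ℤ/5 ⊕ ℤ/5

Derivation:
rank_ℚ(R)=2; free=4−2=2
SNF(R) diag = [5, 5] → torsion [5, 5]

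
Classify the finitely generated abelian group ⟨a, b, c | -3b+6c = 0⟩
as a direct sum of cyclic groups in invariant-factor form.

Answer: M ≅ ℤ^2 ⊕ ℤ/3

Derivation:
rank_ℚ(R)=1; free=3−1=2
SNF(R) diag = [3] → torsion [3]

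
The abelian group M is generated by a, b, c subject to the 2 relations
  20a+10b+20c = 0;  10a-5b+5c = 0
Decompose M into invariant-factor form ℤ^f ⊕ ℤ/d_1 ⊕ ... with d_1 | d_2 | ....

rank_ℚ(R)=2; free=3−2=1
SNF(R) diag = [5, 10] → torsion [5, 10]

Answer: M ≅ ℤ^1 ⊕ ℤ/5 ⊕ ℤ/10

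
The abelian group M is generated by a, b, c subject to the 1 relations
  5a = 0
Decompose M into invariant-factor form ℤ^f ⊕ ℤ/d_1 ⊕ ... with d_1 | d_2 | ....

Answer: M ≅ ℤ^2 ⊕ ℤ/5

Derivation:
rank_ℚ(R)=1; free=3−1=2
SNF(R) diag = [5] → torsion [5]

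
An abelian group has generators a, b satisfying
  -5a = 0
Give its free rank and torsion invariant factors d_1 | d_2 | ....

Answer: M ≅ ℤ^1 ⊕ ℤ/5

Derivation:
rank_ℚ(R)=1; free=2−1=1
SNF(R) diag = [5] → torsion [5]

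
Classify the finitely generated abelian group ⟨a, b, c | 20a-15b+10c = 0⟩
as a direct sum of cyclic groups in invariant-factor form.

rank_ℚ(R)=1; free=3−1=2
SNF(R) diag = [5] → torsion [5]

Answer: M ≅ ℤ^2 ⊕ ℤ/5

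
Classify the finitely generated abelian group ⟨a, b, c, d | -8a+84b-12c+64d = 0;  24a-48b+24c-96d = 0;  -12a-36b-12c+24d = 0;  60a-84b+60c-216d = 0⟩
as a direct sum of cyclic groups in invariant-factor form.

Answer: M ≅ ℤ/4 ⊕ ℤ/12 ⊕ ℤ/24 ⊕ ℤ/48

Derivation:
rank_ℚ(R)=4; free=4−4=0
SNF(R) diag = [4, 12, 24, 48] → torsion [4, 12, 24, 48]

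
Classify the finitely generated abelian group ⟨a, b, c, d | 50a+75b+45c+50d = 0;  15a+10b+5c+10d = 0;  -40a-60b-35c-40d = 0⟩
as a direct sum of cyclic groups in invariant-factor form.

Answer: M ≅ ℤ^1 ⊕ ℤ/5 ⊕ ℤ/5 ⊕ ℤ/5

Derivation:
rank_ℚ(R)=3; free=4−3=1
SNF(R) diag = [5, 5, 5] → torsion [5, 5, 5]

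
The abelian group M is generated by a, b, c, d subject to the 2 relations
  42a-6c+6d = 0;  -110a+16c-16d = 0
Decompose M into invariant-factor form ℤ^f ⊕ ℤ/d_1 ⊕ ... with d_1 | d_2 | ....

Answer: M ≅ ℤ^2 ⊕ ℤ/2 ⊕ ℤ/6

Derivation:
rank_ℚ(R)=2; free=4−2=2
SNF(R) diag = [2, 6] → torsion [2, 6]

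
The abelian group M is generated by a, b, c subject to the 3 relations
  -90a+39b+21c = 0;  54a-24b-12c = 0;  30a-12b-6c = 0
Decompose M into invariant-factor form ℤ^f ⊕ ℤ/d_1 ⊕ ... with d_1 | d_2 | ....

Answer: M ≅ ℤ/3 ⊕ ℤ/6 ⊕ ℤ/6

Derivation:
rank_ℚ(R)=3; free=3−3=0
SNF(R) diag = [3, 6, 6] → torsion [3, 6, 6]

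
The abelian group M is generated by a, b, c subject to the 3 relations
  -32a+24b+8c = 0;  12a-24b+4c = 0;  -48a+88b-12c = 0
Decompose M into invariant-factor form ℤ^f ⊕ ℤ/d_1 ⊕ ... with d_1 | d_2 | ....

rank_ℚ(R)=3; free=3−3=0
SNF(R) diag = [4, 4, 8] → torsion [4, 4, 8]

Answer: M ≅ ℤ/4 ⊕ ℤ/4 ⊕ ℤ/8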